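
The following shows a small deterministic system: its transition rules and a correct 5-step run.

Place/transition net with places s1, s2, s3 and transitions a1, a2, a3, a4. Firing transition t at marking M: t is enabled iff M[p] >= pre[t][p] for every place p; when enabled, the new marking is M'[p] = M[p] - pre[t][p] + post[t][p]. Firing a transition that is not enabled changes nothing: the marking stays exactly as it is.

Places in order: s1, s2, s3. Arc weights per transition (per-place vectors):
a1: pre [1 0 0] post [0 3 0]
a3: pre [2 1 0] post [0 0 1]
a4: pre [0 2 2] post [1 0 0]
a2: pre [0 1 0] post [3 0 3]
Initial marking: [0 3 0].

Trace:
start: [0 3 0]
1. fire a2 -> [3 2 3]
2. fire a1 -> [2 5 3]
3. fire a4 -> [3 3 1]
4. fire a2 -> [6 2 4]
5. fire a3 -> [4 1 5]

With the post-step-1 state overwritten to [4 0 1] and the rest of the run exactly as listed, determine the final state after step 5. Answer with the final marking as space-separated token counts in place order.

state after step 1 := [4 0 1]
2. fire a1 -> [3 3 1]
3. fire a4 -> [3 3 1]
4. fire a2 -> [6 2 4]
5. fire a3 -> [4 1 5]

4 1 5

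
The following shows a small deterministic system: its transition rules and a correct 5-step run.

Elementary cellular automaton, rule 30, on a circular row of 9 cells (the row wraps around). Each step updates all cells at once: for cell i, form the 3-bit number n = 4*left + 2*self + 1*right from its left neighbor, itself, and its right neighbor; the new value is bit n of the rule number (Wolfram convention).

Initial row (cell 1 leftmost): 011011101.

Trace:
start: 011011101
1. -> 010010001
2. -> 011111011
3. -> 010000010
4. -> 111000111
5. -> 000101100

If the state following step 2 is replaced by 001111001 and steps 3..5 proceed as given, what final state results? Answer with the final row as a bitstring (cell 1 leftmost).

001101010

state after step 2 := 001111001
3. -> 111000111
4. -> 000101100
5. -> 001101010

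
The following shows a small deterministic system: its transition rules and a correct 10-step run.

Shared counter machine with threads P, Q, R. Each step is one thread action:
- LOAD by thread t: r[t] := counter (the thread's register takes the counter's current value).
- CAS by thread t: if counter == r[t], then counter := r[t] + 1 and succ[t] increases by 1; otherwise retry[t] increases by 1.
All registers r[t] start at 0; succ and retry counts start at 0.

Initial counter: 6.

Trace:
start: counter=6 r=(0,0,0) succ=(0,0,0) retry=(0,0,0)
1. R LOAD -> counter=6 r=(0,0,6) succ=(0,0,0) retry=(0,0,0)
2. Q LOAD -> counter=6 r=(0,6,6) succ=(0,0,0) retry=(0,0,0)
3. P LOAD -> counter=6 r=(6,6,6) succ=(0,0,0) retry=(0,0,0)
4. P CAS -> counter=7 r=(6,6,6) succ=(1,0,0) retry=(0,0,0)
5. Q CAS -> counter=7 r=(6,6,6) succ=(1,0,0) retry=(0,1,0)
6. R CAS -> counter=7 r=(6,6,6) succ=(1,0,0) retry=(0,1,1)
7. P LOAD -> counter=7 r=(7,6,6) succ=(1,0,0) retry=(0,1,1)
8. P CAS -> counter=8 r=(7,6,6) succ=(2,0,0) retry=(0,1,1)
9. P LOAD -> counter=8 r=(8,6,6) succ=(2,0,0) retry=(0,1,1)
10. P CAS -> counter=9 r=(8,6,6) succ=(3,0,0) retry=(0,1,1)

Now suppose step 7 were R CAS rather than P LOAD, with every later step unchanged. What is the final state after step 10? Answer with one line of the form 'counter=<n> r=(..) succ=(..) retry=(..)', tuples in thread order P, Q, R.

(re-executing from step 7 with the substitution; state before step 7: counter=7 r=(6,6,6) succ=(1,0,0) retry=(0,1,1))
7. R CAS -> counter=7 r=(6,6,6) succ=(1,0,0) retry=(0,1,2)
8. P CAS -> counter=7 r=(6,6,6) succ=(1,0,0) retry=(1,1,2)
9. P LOAD -> counter=7 r=(7,6,6) succ=(1,0,0) retry=(1,1,2)
10. P CAS -> counter=8 r=(7,6,6) succ=(2,0,0) retry=(1,1,2)

counter=8 r=(7,6,6) succ=(2,0,0) retry=(1,1,2)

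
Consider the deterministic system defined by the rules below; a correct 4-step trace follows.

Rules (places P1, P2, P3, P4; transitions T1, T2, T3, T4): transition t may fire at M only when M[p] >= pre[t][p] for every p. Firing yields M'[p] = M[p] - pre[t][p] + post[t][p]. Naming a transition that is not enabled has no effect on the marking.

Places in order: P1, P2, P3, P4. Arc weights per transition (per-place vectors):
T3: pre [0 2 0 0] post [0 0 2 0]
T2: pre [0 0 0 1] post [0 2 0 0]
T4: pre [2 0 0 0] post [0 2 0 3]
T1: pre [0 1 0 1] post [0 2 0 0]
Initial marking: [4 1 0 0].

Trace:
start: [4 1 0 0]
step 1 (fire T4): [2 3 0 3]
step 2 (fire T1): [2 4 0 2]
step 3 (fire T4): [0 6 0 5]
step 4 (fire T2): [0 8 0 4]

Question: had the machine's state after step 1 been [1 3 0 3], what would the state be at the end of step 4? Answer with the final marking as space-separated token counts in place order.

1 6 0 1

state after step 1 := [1 3 0 3]
step 2 (fire T1): [1 4 0 2]
step 3 (fire T4): [1 4 0 2]
step 4 (fire T2): [1 6 0 1]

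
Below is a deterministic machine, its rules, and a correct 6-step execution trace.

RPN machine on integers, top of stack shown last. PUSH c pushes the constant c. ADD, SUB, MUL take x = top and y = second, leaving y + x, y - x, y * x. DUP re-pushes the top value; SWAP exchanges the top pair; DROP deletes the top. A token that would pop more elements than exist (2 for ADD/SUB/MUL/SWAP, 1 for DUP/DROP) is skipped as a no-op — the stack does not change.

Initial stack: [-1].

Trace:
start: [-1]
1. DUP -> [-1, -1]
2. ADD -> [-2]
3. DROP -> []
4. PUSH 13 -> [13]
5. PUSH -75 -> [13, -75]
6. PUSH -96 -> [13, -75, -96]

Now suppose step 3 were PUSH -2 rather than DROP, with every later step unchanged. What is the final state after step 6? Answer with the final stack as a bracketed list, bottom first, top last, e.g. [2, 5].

(re-executing from step 3 with the substitution; state before step 3: [-2])
3. PUSH -2 -> [-2, -2]
4. PUSH 13 -> [-2, -2, 13]
5. PUSH -75 -> [-2, -2, 13, -75]
6. PUSH -96 -> [-2, -2, 13, -75, -96]

[-2, -2, 13, -75, -96]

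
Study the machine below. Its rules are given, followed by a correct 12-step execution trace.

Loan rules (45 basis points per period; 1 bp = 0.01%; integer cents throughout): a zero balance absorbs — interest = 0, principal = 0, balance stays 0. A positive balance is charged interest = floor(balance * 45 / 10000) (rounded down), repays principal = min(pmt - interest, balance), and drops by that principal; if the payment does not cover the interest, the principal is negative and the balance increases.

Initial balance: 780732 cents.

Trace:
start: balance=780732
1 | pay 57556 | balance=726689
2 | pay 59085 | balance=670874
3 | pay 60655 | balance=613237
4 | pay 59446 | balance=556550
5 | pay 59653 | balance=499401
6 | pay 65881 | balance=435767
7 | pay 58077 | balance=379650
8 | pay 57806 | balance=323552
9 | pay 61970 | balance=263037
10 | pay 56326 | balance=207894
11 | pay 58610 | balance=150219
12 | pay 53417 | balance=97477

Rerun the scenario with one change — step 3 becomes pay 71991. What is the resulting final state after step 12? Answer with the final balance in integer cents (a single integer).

(re-executing from step 3 with the substitution; state before step 3: balance=670874)
3 | pay 71991 | balance=601901
4 | pay 59446 | balance=545163
5 | pay 59653 | balance=487963
6 | pay 65881 | balance=424277
7 | pay 58077 | balance=368109
8 | pay 57806 | balance=311959
9 | pay 61970 | balance=251392
10 | pay 56326 | balance=196197
11 | pay 58610 | balance=138469
12 | pay 53417 | balance=85675

85675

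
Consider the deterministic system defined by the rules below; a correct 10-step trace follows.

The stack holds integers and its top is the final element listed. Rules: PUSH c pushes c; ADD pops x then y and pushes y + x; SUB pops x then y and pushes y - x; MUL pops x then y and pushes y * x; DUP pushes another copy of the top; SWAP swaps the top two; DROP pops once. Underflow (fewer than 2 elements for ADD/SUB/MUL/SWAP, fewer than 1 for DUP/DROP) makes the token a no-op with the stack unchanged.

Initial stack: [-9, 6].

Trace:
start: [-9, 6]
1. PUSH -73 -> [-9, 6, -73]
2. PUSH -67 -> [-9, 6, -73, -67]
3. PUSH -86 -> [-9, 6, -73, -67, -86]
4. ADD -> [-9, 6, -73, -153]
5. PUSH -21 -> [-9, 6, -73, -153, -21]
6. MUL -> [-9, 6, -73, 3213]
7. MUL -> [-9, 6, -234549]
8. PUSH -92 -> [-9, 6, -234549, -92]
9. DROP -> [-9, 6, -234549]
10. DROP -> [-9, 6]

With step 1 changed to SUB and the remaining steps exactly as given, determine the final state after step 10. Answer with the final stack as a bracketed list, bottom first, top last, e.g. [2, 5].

[]

(re-executing from step 1 with the substitution; state before step 1: [-9, 6])
1. SUB -> [-15]
2. PUSH -67 -> [-15, -67]
3. PUSH -86 -> [-15, -67, -86]
4. ADD -> [-15, -153]
5. PUSH -21 -> [-15, -153, -21]
6. MUL -> [-15, 3213]
7. MUL -> [-48195]
8. PUSH -92 -> [-48195, -92]
9. DROP -> [-48195]
10. DROP -> []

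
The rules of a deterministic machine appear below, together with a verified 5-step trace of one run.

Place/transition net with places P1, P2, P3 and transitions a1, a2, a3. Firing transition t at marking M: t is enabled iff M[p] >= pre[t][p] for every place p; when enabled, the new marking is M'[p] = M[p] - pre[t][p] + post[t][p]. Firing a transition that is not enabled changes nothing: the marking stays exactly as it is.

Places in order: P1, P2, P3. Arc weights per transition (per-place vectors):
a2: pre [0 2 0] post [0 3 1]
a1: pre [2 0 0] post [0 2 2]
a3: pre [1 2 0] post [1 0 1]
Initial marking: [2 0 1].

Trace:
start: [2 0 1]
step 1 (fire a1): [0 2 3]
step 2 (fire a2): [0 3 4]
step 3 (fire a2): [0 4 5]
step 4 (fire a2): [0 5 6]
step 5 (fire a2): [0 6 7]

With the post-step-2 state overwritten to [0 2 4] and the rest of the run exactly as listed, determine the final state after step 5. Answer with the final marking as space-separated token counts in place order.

state after step 2 := [0 2 4]
step 3 (fire a2): [0 3 5]
step 4 (fire a2): [0 4 6]
step 5 (fire a2): [0 5 7]

0 5 7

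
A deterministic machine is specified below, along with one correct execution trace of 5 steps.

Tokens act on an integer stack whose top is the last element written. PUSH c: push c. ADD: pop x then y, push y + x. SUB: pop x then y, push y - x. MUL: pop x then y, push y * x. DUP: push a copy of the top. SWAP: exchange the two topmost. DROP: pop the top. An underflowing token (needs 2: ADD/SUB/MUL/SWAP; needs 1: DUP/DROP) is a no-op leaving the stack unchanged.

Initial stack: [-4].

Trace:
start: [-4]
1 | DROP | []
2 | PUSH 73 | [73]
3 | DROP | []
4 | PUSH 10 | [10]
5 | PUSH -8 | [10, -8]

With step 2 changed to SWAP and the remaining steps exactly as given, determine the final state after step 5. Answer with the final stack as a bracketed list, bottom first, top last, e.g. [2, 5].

(re-executing from step 2 with the substitution; state before step 2: [])
2 | SWAP | []
3 | DROP | []
4 | PUSH 10 | [10]
5 | PUSH -8 | [10, -8]

[10, -8]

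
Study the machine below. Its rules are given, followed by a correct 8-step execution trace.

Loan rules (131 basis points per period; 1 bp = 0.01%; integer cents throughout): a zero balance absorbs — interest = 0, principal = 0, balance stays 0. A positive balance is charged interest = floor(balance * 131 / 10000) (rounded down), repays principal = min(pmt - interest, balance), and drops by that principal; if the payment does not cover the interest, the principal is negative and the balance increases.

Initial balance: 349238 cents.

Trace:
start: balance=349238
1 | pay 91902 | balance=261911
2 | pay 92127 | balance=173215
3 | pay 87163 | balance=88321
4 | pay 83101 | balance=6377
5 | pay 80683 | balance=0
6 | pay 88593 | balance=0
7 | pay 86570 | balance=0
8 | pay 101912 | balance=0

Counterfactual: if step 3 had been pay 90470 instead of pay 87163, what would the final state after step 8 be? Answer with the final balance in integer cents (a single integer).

0

(re-executing from step 3 with the substitution; state before step 3: balance=173215)
3 | pay 90470 | balance=85014
4 | pay 83101 | balance=3026
5 | pay 80683 | balance=0
6 | pay 88593 | balance=0
7 | pay 86570 | balance=0
8 | pay 101912 | balance=0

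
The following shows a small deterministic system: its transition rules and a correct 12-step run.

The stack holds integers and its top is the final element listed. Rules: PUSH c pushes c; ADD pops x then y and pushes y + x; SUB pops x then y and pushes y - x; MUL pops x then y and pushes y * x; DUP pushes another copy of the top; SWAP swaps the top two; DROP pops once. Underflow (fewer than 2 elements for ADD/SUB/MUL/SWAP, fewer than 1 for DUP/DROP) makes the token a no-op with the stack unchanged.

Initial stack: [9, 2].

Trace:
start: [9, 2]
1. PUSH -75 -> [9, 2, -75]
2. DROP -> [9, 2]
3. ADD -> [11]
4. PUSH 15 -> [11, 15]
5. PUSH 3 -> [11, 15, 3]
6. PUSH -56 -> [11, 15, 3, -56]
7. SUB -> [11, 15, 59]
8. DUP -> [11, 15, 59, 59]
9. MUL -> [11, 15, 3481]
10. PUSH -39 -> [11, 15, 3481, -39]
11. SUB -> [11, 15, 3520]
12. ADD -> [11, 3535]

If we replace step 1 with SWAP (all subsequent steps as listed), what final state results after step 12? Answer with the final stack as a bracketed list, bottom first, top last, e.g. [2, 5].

(re-executing from step 1 with the substitution; state before step 1: [9, 2])
1. SWAP -> [2, 9]
2. DROP -> [2]
3. ADD -> [2]
4. PUSH 15 -> [2, 15]
5. PUSH 3 -> [2, 15, 3]
6. PUSH -56 -> [2, 15, 3, -56]
7. SUB -> [2, 15, 59]
8. DUP -> [2, 15, 59, 59]
9. MUL -> [2, 15, 3481]
10. PUSH -39 -> [2, 15, 3481, -39]
11. SUB -> [2, 15, 3520]
12. ADD -> [2, 3535]

[2, 3535]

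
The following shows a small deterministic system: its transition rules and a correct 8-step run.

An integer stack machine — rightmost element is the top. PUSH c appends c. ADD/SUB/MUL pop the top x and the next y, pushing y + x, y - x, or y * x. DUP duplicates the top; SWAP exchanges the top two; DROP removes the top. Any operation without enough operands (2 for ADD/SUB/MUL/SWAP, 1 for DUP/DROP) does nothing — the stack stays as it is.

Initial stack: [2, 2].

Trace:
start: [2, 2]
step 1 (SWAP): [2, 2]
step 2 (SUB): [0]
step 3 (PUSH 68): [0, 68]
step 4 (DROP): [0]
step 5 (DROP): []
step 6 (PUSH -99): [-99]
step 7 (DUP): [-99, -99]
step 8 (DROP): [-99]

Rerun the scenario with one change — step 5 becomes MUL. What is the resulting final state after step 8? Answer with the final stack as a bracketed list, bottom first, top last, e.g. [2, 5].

[0, -99]

(re-executing from step 5 with the substitution; state before step 5: [0])
step 5 (MUL): [0]
step 6 (PUSH -99): [0, -99]
step 7 (DUP): [0, -99, -99]
step 8 (DROP): [0, -99]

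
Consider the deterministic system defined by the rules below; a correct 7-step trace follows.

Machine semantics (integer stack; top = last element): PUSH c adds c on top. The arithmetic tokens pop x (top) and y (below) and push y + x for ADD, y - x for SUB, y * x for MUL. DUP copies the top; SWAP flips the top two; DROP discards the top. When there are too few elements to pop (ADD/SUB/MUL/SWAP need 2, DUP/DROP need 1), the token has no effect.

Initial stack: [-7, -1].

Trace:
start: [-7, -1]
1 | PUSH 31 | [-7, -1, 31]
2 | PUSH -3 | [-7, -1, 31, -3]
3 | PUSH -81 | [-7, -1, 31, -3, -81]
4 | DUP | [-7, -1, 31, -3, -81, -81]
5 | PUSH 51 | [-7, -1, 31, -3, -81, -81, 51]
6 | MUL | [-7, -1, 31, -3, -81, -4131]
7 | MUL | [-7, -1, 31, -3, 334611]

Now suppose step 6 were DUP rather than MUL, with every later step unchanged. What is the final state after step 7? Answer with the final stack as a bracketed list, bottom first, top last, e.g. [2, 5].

[-7, -1, 31, -3, -81, -81, 2601]

(re-executing from step 6 with the substitution; state before step 6: [-7, -1, 31, -3, -81, -81, 51])
6 | DUP | [-7, -1, 31, -3, -81, -81, 51, 51]
7 | MUL | [-7, -1, 31, -3, -81, -81, 2601]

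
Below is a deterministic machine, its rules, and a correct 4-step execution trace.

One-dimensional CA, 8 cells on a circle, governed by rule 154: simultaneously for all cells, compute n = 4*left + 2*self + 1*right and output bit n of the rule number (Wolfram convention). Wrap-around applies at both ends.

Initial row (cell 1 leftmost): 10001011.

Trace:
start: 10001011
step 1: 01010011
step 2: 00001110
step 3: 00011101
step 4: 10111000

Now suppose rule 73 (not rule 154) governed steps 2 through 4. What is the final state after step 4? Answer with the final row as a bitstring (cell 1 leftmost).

(re-executing steps 2..4 under rule 73; state before step 2: 01010011)
step 2: 00000011
step 3: 01111011
step 4: 01001011

01001011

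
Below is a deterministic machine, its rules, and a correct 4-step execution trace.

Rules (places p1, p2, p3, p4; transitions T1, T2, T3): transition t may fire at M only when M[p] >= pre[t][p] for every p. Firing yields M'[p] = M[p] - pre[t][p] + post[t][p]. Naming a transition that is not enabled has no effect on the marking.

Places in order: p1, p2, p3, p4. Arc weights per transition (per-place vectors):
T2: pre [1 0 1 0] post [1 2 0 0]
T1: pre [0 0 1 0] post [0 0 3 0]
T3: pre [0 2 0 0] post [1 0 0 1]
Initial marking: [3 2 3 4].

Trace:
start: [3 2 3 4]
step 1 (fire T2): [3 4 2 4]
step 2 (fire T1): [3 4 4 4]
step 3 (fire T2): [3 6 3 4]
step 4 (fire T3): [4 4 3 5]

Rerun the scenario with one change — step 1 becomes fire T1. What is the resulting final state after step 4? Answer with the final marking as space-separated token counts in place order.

4 2 6 5

(re-executing from step 1 with the substitution; state before step 1: [3 2 3 4])
step 1 (fire T1): [3 2 5 4]
step 2 (fire T1): [3 2 7 4]
step 3 (fire T2): [3 4 6 4]
step 4 (fire T3): [4 2 6 5]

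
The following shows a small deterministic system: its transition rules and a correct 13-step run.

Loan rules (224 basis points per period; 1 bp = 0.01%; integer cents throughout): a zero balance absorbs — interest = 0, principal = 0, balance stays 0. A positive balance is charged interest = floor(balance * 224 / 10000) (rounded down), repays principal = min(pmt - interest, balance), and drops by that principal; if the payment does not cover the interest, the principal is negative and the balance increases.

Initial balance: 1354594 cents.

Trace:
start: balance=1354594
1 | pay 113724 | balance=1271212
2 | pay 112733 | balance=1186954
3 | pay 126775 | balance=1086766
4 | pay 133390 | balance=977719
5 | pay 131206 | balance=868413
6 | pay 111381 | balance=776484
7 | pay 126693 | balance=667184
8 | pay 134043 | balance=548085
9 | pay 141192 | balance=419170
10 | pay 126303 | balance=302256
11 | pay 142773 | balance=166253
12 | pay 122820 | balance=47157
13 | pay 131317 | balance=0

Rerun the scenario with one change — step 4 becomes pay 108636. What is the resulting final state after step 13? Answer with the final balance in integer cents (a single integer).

0

(re-executing from step 4 with the substitution; state before step 4: balance=1086766)
4 | pay 108636 | balance=1002473
5 | pay 131206 | balance=893722
6 | pay 111381 | balance=802360
7 | pay 126693 | balance=693639
8 | pay 134043 | balance=575133
9 | pay 141192 | balance=446823
10 | pay 126303 | balance=330528
11 | pay 142773 | balance=195158
12 | pay 122820 | balance=76709
13 | pay 131317 | balance=0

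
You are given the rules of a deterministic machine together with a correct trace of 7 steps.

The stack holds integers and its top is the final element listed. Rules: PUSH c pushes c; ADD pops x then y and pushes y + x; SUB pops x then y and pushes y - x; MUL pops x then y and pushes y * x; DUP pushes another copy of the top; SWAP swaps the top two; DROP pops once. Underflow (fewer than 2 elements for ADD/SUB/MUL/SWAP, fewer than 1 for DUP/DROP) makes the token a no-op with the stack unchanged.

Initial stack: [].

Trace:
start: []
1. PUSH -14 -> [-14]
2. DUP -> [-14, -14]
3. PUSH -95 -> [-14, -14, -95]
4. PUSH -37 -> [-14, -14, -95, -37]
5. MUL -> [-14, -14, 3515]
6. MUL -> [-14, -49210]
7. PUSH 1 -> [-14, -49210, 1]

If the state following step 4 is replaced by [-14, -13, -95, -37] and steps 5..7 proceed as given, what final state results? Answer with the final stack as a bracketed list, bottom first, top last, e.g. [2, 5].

state after step 4 := [-14, -13, -95, -37]
5. MUL -> [-14, -13, 3515]
6. MUL -> [-14, -45695]
7. PUSH 1 -> [-14, -45695, 1]

[-14, -45695, 1]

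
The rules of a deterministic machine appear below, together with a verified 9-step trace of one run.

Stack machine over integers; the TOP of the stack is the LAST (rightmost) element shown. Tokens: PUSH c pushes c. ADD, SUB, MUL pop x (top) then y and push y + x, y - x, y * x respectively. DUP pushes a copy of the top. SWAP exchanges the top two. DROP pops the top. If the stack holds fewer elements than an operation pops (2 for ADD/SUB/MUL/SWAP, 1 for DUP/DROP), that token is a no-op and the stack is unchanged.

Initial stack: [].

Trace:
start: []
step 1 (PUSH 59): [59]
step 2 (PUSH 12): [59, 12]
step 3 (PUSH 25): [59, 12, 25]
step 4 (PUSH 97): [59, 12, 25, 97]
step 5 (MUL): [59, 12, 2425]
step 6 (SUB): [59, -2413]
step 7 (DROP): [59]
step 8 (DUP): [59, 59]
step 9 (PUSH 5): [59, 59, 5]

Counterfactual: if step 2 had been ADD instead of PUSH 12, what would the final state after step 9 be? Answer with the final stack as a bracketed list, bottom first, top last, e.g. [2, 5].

(re-executing from step 2 with the substitution; state before step 2: [59])
step 2 (ADD): [59]
step 3 (PUSH 25): [59, 25]
step 4 (PUSH 97): [59, 25, 97]
step 5 (MUL): [59, 2425]
step 6 (SUB): [-2366]
step 7 (DROP): []
step 8 (DUP): []
step 9 (PUSH 5): [5]

[5]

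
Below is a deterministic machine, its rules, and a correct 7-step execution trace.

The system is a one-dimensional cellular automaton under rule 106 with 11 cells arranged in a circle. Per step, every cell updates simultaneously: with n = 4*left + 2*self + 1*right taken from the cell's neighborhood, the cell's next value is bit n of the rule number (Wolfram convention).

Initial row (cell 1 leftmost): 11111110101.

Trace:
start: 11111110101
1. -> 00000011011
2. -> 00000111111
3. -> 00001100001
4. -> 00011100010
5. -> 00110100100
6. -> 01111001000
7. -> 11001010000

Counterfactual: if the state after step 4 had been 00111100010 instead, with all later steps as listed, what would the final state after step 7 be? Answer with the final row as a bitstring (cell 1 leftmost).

10110010001

state after step 4 := 00111100010
5. -> 01100100100
6. -> 11101001000
7. -> 10110010001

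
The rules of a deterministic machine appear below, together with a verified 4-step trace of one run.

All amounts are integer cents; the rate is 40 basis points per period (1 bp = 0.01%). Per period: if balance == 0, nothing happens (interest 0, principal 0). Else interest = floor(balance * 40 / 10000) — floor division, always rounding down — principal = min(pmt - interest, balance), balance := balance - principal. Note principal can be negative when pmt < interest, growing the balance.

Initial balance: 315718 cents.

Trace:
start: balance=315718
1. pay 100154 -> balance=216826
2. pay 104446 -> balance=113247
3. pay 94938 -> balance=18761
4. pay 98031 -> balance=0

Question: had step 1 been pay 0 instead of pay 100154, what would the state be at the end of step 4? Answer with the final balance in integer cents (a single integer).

(re-executing from step 1 with the substitution; state before step 1: balance=315718)
1. pay 0 -> balance=316980
2. pay 104446 -> balance=213801
3. pay 94938 -> balance=119718
4. pay 98031 -> balance=22165

22165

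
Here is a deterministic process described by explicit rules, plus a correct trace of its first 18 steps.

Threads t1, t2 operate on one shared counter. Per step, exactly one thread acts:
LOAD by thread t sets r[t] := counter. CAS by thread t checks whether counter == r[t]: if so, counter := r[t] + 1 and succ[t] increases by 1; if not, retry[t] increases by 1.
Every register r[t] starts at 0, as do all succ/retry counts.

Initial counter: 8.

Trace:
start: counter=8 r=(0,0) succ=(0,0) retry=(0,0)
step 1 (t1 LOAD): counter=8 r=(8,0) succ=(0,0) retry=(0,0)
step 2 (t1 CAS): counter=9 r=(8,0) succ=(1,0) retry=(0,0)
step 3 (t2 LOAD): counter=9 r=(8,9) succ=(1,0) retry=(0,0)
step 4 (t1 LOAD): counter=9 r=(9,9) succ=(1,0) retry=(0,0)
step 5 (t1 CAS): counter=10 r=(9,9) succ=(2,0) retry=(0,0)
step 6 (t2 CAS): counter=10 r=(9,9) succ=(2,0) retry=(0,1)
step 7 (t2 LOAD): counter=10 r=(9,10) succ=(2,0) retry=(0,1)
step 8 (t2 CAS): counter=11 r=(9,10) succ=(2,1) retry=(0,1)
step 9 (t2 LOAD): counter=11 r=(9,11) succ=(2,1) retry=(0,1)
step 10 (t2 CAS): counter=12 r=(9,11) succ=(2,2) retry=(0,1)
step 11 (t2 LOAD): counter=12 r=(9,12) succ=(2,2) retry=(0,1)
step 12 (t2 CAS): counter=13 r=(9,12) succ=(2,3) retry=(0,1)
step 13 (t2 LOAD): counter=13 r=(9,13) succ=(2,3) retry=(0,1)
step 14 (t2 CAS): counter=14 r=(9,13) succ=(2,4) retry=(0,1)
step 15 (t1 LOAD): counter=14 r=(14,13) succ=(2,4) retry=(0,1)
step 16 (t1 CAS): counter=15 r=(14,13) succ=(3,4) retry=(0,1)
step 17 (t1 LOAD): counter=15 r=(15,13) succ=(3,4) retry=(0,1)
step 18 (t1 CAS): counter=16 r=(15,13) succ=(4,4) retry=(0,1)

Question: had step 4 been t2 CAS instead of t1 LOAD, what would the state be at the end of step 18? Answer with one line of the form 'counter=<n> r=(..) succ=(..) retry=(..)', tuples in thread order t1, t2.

(re-executing from step 4 with the substitution; state before step 4: counter=9 r=(8,9) succ=(1,0) retry=(0,0))
step 4 (t2 CAS): counter=10 r=(8,9) succ=(1,1) retry=(0,0)
step 5 (t1 CAS): counter=10 r=(8,9) succ=(1,1) retry=(1,0)
step 6 (t2 CAS): counter=10 r=(8,9) succ=(1,1) retry=(1,1)
step 7 (t2 LOAD): counter=10 r=(8,10) succ=(1,1) retry=(1,1)
step 8 (t2 CAS): counter=11 r=(8,10) succ=(1,2) retry=(1,1)
step 9 (t2 LOAD): counter=11 r=(8,11) succ=(1,2) retry=(1,1)
step 10 (t2 CAS): counter=12 r=(8,11) succ=(1,3) retry=(1,1)
step 11 (t2 LOAD): counter=12 r=(8,12) succ=(1,3) retry=(1,1)
step 12 (t2 CAS): counter=13 r=(8,12) succ=(1,4) retry=(1,1)
step 13 (t2 LOAD): counter=13 r=(8,13) succ=(1,4) retry=(1,1)
step 14 (t2 CAS): counter=14 r=(8,13) succ=(1,5) retry=(1,1)
step 15 (t1 LOAD): counter=14 r=(14,13) succ=(1,5) retry=(1,1)
step 16 (t1 CAS): counter=15 r=(14,13) succ=(2,5) retry=(1,1)
step 17 (t1 LOAD): counter=15 r=(15,13) succ=(2,5) retry=(1,1)
step 18 (t1 CAS): counter=16 r=(15,13) succ=(3,5) retry=(1,1)

counter=16 r=(15,13) succ=(3,5) retry=(1,1)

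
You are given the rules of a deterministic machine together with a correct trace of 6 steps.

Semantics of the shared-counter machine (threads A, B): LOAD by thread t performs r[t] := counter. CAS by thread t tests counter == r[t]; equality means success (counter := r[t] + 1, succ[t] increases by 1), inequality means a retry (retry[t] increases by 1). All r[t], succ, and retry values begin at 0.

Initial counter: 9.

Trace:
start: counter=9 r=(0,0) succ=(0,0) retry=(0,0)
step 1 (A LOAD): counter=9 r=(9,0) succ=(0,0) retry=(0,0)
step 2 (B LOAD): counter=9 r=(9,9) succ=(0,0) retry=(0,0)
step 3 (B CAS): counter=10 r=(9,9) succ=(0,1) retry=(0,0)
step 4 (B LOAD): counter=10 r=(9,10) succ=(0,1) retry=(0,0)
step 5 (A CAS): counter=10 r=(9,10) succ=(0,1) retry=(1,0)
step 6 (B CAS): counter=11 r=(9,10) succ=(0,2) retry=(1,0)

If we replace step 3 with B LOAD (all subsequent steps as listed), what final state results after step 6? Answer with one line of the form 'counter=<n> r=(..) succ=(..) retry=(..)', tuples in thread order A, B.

(re-executing from step 3 with the substitution; state before step 3: counter=9 r=(9,9) succ=(0,0) retry=(0,0))
step 3 (B LOAD): counter=9 r=(9,9) succ=(0,0) retry=(0,0)
step 4 (B LOAD): counter=9 r=(9,9) succ=(0,0) retry=(0,0)
step 5 (A CAS): counter=10 r=(9,9) succ=(1,0) retry=(0,0)
step 6 (B CAS): counter=10 r=(9,9) succ=(1,0) retry=(0,1)

counter=10 r=(9,9) succ=(1,0) retry=(0,1)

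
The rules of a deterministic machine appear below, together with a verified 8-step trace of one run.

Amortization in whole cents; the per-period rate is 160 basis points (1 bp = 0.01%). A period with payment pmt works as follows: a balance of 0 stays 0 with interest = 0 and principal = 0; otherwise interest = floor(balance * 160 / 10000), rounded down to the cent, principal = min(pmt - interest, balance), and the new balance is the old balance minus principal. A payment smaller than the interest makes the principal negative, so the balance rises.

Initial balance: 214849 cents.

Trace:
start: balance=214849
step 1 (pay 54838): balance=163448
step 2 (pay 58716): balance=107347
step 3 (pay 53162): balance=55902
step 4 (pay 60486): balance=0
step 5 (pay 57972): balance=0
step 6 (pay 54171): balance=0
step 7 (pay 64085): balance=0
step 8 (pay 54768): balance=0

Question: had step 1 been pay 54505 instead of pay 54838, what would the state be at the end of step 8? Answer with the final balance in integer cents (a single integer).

(re-executing from step 1 with the substitution; state before step 1: balance=214849)
step 1 (pay 54505): balance=163781
step 2 (pay 58716): balance=107685
step 3 (pay 53162): balance=56245
step 4 (pay 60486): balance=0
step 5 (pay 57972): balance=0
step 6 (pay 54171): balance=0
step 7 (pay 64085): balance=0
step 8 (pay 54768): balance=0

0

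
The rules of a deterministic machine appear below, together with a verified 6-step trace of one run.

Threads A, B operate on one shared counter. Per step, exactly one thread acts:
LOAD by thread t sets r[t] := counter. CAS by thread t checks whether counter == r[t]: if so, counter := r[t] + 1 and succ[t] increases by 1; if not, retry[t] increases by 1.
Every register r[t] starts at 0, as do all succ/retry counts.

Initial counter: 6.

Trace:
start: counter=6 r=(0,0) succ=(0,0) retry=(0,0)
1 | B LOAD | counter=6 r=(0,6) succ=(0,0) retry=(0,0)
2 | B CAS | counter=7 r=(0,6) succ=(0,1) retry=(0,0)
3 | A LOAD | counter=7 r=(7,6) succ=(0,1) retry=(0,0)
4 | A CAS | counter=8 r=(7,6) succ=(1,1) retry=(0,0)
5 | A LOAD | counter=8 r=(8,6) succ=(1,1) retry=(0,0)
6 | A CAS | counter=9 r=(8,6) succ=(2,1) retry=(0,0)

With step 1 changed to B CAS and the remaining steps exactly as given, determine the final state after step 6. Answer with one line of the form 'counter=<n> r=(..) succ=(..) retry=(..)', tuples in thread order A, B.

(re-executing from step 1 with the substitution; state before step 1: counter=6 r=(0,0) succ=(0,0) retry=(0,0))
1 | B CAS | counter=6 r=(0,0) succ=(0,0) retry=(0,1)
2 | B CAS | counter=6 r=(0,0) succ=(0,0) retry=(0,2)
3 | A LOAD | counter=6 r=(6,0) succ=(0,0) retry=(0,2)
4 | A CAS | counter=7 r=(6,0) succ=(1,0) retry=(0,2)
5 | A LOAD | counter=7 r=(7,0) succ=(1,0) retry=(0,2)
6 | A CAS | counter=8 r=(7,0) succ=(2,0) retry=(0,2)

counter=8 r=(7,0) succ=(2,0) retry=(0,2)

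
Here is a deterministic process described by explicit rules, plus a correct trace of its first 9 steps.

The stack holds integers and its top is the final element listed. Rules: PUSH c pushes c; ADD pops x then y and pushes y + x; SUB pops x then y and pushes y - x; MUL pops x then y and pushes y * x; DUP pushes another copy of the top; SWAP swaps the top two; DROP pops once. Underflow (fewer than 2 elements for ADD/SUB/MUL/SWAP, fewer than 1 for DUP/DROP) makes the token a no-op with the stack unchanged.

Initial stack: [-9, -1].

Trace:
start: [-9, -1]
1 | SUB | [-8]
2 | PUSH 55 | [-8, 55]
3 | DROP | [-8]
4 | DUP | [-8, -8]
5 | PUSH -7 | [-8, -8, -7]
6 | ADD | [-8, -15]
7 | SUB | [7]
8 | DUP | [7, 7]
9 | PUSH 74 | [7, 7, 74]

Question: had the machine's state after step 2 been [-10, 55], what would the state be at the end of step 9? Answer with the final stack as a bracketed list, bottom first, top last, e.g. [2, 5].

state after step 2 := [-10, 55]
3 | DROP | [-10]
4 | DUP | [-10, -10]
5 | PUSH -7 | [-10, -10, -7]
6 | ADD | [-10, -17]
7 | SUB | [7]
8 | DUP | [7, 7]
9 | PUSH 74 | [7, 7, 74]

[7, 7, 74]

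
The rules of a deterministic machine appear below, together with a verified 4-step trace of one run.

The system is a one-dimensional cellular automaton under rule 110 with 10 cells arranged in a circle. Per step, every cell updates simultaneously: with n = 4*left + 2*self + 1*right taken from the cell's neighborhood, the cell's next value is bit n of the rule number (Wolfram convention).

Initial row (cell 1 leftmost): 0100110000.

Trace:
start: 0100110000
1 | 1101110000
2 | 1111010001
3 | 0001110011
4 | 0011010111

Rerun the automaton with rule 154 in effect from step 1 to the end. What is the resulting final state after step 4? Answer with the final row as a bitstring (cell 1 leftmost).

(re-executing steps 1..4 under rule 154; state before step 1: 0100110000)
1 | 1011101000
2 | 0011000101
3 | 1110101000
4 | 1100000101

1100000101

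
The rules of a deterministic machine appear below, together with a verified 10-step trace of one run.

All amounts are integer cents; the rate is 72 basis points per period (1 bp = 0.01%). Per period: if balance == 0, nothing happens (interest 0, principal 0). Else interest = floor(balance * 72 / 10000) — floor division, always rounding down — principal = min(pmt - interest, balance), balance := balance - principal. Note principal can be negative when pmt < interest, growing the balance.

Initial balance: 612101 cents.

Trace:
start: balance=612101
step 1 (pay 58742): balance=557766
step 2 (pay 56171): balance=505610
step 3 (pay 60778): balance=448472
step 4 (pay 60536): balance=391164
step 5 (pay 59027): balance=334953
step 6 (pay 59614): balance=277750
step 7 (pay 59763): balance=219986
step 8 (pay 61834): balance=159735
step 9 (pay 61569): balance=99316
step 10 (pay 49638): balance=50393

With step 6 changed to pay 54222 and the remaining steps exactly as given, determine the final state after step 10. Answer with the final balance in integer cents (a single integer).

55942

(re-executing from step 6 with the substitution; state before step 6: balance=334953)
step 6 (pay 54222): balance=283142
step 7 (pay 59763): balance=225417
step 8 (pay 61834): balance=165206
step 9 (pay 61569): balance=104826
step 10 (pay 49638): balance=55942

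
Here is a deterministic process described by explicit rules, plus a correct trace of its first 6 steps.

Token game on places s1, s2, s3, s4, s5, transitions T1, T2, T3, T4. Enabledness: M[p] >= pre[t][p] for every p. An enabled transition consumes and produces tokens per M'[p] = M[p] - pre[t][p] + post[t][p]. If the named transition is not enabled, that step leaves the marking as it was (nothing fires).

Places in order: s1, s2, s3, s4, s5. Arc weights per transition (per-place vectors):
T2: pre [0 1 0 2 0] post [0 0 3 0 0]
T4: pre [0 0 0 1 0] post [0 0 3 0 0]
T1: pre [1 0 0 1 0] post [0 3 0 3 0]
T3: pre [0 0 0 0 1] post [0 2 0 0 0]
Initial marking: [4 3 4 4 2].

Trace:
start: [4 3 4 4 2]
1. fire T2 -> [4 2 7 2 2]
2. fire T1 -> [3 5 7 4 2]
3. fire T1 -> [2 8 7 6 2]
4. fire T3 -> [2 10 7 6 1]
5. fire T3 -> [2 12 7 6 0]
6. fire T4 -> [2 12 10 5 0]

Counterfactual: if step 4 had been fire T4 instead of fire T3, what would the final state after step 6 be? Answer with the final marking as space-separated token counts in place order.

(re-executing from step 4 with the substitution; state before step 4: [2 8 7 6 2])
4. fire T4 -> [2 8 10 5 2]
5. fire T3 -> [2 10 10 5 1]
6. fire T4 -> [2 10 13 4 1]

2 10 13 4 1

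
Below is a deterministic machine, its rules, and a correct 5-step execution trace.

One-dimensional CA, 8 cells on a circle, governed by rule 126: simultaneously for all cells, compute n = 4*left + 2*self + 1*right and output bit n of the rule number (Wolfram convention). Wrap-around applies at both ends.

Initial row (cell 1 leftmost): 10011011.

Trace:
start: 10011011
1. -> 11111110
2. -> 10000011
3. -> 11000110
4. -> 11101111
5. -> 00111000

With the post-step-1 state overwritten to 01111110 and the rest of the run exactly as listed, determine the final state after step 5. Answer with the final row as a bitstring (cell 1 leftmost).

state after step 1 := 01111110
2. -> 11000011
3. -> 01100110
4. -> 11111111
5. -> 00000000

00000000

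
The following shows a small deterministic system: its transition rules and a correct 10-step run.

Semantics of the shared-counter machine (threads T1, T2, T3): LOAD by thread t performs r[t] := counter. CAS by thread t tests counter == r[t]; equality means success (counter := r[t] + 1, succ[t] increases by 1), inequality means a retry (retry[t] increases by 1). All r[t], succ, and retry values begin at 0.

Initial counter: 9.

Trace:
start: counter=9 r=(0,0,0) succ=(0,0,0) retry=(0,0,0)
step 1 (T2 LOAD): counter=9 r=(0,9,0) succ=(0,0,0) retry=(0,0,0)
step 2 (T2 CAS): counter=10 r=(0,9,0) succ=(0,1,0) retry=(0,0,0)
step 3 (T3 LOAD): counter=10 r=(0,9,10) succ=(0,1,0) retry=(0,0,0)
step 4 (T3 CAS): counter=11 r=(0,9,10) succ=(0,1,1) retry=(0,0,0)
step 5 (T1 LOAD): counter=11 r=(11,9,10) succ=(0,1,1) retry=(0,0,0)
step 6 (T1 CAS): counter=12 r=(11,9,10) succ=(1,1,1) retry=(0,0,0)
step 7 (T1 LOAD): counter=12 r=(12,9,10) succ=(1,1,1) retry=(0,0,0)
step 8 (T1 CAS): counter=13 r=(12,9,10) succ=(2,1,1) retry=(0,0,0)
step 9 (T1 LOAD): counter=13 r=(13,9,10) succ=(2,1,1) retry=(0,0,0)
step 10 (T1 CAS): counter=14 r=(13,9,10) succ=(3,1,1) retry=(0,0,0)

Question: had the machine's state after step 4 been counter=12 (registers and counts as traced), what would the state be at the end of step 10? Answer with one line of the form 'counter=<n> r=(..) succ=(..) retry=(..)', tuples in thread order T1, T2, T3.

state after step 4 := counter=12 r=(0,9,10) succ=(0,1,1) retry=(0,0,0)
step 5 (T1 LOAD): counter=12 r=(12,9,10) succ=(0,1,1) retry=(0,0,0)
step 6 (T1 CAS): counter=13 r=(12,9,10) succ=(1,1,1) retry=(0,0,0)
step 7 (T1 LOAD): counter=13 r=(13,9,10) succ=(1,1,1) retry=(0,0,0)
step 8 (T1 CAS): counter=14 r=(13,9,10) succ=(2,1,1) retry=(0,0,0)
step 9 (T1 LOAD): counter=14 r=(14,9,10) succ=(2,1,1) retry=(0,0,0)
step 10 (T1 CAS): counter=15 r=(14,9,10) succ=(3,1,1) retry=(0,0,0)

counter=15 r=(14,9,10) succ=(3,1,1) retry=(0,0,0)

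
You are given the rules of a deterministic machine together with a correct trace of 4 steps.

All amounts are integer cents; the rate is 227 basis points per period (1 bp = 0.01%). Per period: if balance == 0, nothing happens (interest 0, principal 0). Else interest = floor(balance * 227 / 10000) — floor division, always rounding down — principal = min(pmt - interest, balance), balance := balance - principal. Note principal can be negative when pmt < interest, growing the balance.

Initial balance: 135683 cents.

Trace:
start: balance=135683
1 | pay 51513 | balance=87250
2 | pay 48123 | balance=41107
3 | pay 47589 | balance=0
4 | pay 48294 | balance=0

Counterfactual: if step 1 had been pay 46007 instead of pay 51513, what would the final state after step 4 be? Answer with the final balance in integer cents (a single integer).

(re-executing from step 1 with the substitution; state before step 1: balance=135683)
1 | pay 46007 | balance=92756
2 | pay 48123 | balance=46738
3 | pay 47589 | balance=209
4 | pay 48294 | balance=0

0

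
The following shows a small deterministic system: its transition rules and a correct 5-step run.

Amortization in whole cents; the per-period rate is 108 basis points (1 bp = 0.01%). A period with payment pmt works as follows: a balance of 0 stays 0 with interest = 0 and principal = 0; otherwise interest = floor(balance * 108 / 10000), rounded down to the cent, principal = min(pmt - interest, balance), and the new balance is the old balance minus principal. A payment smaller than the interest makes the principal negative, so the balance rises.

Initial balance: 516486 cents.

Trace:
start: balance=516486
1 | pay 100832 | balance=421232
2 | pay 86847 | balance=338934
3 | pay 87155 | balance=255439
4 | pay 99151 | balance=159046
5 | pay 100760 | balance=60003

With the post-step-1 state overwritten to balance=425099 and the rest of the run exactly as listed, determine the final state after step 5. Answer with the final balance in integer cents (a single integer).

state after step 1 := balance=425099
2 | pay 86847 | balance=342843
3 | pay 87155 | balance=259390
4 | pay 99151 | balance=163040
5 | pay 100760 | balance=64040

64040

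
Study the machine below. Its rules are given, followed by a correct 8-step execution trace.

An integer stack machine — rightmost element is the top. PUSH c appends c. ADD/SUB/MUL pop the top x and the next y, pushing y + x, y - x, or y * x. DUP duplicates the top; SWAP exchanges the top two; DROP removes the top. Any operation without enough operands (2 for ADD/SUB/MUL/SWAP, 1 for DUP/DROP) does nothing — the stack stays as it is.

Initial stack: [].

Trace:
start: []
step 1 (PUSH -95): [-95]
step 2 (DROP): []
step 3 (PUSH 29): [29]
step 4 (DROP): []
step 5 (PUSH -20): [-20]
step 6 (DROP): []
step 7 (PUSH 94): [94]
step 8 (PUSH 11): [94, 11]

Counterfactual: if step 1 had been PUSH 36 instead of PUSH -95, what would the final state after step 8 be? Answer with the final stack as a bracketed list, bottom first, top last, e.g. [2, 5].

(re-executing from step 1 with the substitution; state before step 1: [])
step 1 (PUSH 36): [36]
step 2 (DROP): []
step 3 (PUSH 29): [29]
step 4 (DROP): []
step 5 (PUSH -20): [-20]
step 6 (DROP): []
step 7 (PUSH 94): [94]
step 8 (PUSH 11): [94, 11]

[94, 11]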